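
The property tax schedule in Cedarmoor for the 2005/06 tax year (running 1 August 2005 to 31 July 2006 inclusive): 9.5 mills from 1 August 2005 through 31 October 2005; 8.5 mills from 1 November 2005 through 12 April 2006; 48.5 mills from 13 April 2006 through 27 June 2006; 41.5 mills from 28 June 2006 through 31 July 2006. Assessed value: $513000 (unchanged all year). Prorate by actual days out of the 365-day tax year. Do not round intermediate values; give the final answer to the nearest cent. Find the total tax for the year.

$10339.41

1 August – 31 October 2005: 92 days at 9.5 mills → $513000 × 0.95% × 92/365 = $1228.3890
1 November 2005 – 12 April 2006: 163 days at 8.5 mills → $513000 × 0.85% × 163/365 = $1947.2918
13 April – 27 June 2006: 76 days at 48.5 mills → $513000 × 4.85% × 76/365 = $5180.5973
28 June – 31 July 2006: 34 days at 41.5 mills → $513000 × 4.15% × 34/365 = $1983.1315
Total = $10339.4096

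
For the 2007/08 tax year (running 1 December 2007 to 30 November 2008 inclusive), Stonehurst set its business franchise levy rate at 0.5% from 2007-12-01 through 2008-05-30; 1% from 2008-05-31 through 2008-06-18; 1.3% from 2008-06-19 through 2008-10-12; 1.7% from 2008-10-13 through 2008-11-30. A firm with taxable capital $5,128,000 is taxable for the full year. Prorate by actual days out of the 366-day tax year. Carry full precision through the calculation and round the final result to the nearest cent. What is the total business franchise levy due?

2007-12-01 to 2008-05-30: 182 days at 0.5% → $5,128,000 × 0.5% × 182/366 = $12,749.9454
2008-05-31 to 2008-06-18: 19 days at 1% → $5,128,000 × 1% × 19/366 = $2,662.0765
2008-06-19 to 2008-10-12: 116 days at 1.3% → $5,128,000 × 1.3% × 116/366 = $21,128.4809
2008-10-13 to 2008-11-30: 49 days at 1.7% → $5,128,000 × 1.7% × 49/366 = $11,671.1038
Total = $48,211.6066

$48,211.61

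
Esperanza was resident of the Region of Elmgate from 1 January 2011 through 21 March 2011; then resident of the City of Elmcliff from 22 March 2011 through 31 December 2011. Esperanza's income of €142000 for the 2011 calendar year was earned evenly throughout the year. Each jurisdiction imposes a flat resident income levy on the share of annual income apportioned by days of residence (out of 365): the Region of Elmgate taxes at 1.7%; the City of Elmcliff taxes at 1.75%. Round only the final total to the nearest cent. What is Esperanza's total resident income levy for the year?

€2469.44

The Region of Elmgate, 1 January – 21 March 2011: 80 days → €142000 × 1.7% × 80/365 = €529.0959
The City of Elmcliff, 22 March – 31 December 2011: 285 days → €142000 × 1.75% × 285/365 = €1940.3425
Total = €2469.4384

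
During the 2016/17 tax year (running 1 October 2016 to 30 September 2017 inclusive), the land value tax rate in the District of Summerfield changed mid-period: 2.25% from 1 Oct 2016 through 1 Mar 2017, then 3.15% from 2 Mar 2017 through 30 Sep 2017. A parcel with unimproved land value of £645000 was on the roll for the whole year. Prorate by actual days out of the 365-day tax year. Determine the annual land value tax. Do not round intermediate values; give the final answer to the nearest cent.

1 Oct 2016 – 1 Mar 2017: 152 days at 2.25% → £645000 × 2.25% × 152/365 = £6043.5616
2 Mar – 30 Sep 2017: 213 days at 3.15% → £645000 × 3.15% × 213/365 = £11856.5137
Total = £17900.0753

£17900.08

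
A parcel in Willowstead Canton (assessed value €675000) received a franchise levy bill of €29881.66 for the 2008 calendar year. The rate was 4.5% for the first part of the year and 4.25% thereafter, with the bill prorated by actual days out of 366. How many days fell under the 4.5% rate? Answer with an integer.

Let d = days at the first rate; then 366 − d days at the second rate.
€675000 × [4.5%·d + 4.25%·(366−d)] / 366 = €29881.66
Solving gives d = 259, so the new rate took effect on 16 September 2008.

259 days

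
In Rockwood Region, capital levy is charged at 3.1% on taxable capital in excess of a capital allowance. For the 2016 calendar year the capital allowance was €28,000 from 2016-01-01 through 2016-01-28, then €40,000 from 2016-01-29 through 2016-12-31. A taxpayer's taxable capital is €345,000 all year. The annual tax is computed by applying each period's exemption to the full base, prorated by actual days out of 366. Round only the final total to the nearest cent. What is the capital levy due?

2016-01-01 to 2016-01-28: 28 days, exemption €28,000 → (€345,000 − €28,000) × 3.1% × 28/366 = €751.7923
2016-01-29 to 2016-12-31: 338 days, exemption €40,000 → (€345,000 − €40,000) × 3.1% × 338/366 = €8,731.6667
Total = €9,483.4590

€9,483.46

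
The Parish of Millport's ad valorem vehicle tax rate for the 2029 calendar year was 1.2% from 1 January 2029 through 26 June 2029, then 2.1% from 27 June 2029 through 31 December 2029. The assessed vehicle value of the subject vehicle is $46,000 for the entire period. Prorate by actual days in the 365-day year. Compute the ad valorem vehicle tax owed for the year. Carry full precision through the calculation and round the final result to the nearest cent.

1 January – 26 June 2029: 177 days at 1.2% → $46,000 × 1.2% × 177/365 = $267.6822
27 June – 31 December 2029: 188 days at 2.1% → $46,000 × 2.1% × 188/365 = $497.5562
Total = $765.2384

$765.24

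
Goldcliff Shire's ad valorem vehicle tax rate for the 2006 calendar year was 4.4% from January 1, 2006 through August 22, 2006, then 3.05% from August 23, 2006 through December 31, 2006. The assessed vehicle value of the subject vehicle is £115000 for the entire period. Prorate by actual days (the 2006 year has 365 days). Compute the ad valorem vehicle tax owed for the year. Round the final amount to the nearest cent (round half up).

January 1 – August 22, 2006: 234 days at 4.4% → £115000 × 4.4% × 234/365 = £3243.9452
August 23 – December 31, 2006: 131 days at 3.05% → £115000 × 3.05% × 131/365 = £1258.8562
Total = £4502.8014

£4502.80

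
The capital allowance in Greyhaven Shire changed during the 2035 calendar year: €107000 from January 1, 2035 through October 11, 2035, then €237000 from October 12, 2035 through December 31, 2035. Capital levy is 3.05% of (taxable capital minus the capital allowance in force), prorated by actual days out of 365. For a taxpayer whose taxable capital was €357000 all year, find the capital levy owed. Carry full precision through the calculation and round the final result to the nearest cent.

€6745.10

January 1 – October 11, 2035: 284 days, exemption €107000 → (€357000 − €107000) × 3.05% × 284/365 = €5932.8767
October 12 – December 31, 2035: 81 days, exemption €237000 → (€357000 − €237000) × 3.05% × 81/365 = €812.2192
Total = €6745.0959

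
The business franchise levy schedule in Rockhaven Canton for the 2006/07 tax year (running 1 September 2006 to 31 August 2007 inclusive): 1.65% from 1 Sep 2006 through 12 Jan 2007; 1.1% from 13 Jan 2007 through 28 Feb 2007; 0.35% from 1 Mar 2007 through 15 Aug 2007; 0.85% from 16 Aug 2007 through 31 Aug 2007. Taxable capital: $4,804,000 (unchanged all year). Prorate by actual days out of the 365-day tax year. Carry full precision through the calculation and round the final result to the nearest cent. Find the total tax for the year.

1 Sep 2006 – 12 Jan 2007: 134 days at 1.65% → $4,804,000 × 1.65% × 134/365 = $29,100.3945
13 Jan – 28 Feb 2007: 47 days at 1.1% → $4,804,000 × 1.1% × 47/365 = $6,804.5699
1 Mar – 15 Aug 2007: 168 days at 0.35% → $4,804,000 × 0.35% × 168/365 = $7,739.0466
16 Aug – 31 Aug 2007: 16 days at 0.85% → $4,804,000 × 0.85% × 16/365 = $1,789.9836
Total = $45,433.9945

$45,433.99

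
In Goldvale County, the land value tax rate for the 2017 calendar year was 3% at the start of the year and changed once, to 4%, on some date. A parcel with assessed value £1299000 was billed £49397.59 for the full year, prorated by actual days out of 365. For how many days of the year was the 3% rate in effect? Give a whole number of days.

72 days

Let d = days at the first rate; then 365 − d days at the second rate.
£1299000 × [3%·d + 4%·(365−d)] / 365 = £49397.59
Solving gives d = 72, so the new rate took effect on March 14, 2017.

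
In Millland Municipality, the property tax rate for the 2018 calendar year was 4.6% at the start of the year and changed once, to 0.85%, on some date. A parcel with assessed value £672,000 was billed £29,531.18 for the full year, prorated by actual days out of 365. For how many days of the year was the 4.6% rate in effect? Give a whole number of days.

345 days

Let d = days at the first rate; then 365 − d days at the second rate.
£672,000 × [4.6%·d + 0.85%·(365−d)] / 365 = £29,531.18
Solving gives d = 345, so the new rate took effect on December 12, 2018.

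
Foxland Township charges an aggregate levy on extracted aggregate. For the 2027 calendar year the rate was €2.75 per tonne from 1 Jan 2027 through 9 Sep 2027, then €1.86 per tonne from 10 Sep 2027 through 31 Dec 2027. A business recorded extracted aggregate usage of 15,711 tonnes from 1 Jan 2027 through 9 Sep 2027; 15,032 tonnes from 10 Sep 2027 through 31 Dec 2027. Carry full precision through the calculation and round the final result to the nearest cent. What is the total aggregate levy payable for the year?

1 Jan – 9 Sep 2027: 15,711 tonnes at €2.75/tonne → €43205.25
10 Sep – 31 Dec 2027: 15,032 tonnes at €1.86/tonne → €27959.52

€71164.77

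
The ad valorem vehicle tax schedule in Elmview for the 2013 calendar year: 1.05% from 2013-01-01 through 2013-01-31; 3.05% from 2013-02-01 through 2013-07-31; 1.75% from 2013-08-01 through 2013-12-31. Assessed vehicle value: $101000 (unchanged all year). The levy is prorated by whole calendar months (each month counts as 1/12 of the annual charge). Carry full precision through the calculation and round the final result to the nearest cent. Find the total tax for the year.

2013-01-01 to 2013-01-31: 1 month at 1.05% → $101000 × 1.05% × 1/12 = $88.3750
2013-02-01 to 2013-07-31: 6 months at 3.05% → $101000 × 3.05% × 6/12 = $1540.2500
2013-08-01 to 2013-12-31: 5 months at 1.75% → $101000 × 1.75% × 5/12 = $736.4583
Total = $2365.0833

$2365.08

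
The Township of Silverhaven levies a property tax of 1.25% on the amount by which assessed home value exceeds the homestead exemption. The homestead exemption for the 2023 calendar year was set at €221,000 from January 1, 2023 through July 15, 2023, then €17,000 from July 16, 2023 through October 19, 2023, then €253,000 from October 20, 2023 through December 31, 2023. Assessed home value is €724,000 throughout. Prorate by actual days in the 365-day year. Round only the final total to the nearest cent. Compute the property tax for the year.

€6,878.18

January 1 – July 15, 2023: 196 days, exemption €221,000 → (€724,000 − €221,000) × 1.25% × 196/365 = €3,376.3014
July 16 – October 19, 2023: 96 days, exemption €17,000 → (€724,000 − €17,000) × 1.25% × 96/365 = €2,324.3836
October 20 – December 31, 2023: 73 days, exemption €253,000 → (€724,000 − €253,000) × 1.25% × 73/365 = €1,177.5000
Total = €6,878.1849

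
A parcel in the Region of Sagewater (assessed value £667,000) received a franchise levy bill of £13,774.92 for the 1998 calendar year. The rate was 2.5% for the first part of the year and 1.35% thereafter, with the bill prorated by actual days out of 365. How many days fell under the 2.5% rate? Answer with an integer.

227 days

Let d = days at the first rate; then 365 − d days at the second rate.
£667,000 × [2.5%·d + 1.35%·(365−d)] / 365 = £13,774.92
Solving gives d = 227, so the new rate took effect on 16 Aug 1998.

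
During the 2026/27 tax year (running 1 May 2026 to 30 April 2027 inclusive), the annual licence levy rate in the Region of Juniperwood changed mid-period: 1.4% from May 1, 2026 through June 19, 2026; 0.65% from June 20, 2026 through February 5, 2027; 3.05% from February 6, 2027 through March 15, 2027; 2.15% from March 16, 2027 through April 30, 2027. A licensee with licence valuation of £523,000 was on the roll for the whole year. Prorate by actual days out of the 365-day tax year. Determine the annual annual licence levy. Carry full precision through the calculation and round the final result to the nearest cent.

May 1 – June 19, 2026: 50 days at 1.4% → £523,000 × 1.4% × 50/365 = £1,003.0137
June 20, 2026 – February 5, 2027: 231 days at 0.65% → £523,000 × 0.65% × 231/365 = £2,151.4644
February 6 – March 15, 2027: 38 days at 3.05% → £523,000 × 3.05% × 38/365 = £1,660.7041
March 16 – April 30, 2027: 46 days at 2.15% → £523,000 × 2.15% × 46/365 = £1,417.1151
Total = £6,232.2973

£6,232.30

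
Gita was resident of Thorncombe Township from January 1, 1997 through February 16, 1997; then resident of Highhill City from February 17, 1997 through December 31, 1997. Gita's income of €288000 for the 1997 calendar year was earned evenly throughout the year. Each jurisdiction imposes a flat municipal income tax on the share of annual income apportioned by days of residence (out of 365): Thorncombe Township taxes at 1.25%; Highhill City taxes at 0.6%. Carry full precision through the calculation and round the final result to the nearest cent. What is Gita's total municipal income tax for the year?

Thorncombe Township, January 1 – February 16, 1997: 47 days → €288000 × 1.25% × 47/365 = €463.5616
Highhill City, February 17 – December 31, 1997: 318 days → €288000 × 0.6% × 318/365 = €1505.4904
Total = €1969.0521

€1969.05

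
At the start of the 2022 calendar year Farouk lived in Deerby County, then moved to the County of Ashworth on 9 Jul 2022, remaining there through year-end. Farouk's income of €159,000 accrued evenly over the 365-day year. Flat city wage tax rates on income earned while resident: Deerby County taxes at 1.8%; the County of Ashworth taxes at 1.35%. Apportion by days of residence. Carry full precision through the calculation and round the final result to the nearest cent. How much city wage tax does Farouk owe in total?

Deerby County, 1 Jan – 8 Jul 2022: 189 days → €159,000 × 1.8% × 189/365 = €1,481.9671
The County of Ashworth, 9 Jul – 31 Dec 2022: 176 days → €159,000 × 1.35% × 176/365 = €1,035.0247
Total = €2,516.9918

€2,516.99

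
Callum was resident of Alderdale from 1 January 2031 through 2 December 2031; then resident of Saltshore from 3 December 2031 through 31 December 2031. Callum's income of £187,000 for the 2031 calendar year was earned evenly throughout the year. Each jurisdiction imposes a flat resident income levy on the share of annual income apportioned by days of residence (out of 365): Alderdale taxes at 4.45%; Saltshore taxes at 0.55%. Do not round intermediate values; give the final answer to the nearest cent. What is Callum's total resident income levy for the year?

£7,742.06

Alderdale, 1 January – 2 December 2031: 336 days → £187,000 × 4.45% × 336/365 = £7,660.3397
Saltshore, 3 December – 31 December 2031: 29 days → £187,000 × 0.55% × 29/365 = £81.7164
Total = £7,742.0562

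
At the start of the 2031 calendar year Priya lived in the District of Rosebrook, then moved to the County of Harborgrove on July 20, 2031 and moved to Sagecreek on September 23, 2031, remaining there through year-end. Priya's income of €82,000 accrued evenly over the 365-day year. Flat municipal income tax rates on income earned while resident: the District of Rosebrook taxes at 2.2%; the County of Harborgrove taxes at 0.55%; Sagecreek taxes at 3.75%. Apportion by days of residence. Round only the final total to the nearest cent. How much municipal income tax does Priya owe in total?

The District of Rosebrook, January 1 – July 19, 2031: 200 days → €82,000 × 2.2% × 200/365 = €988.4932
The County of Harborgrove, July 20 – September 22, 2031: 65 days → €82,000 × 0.55% × 65/365 = €80.3151
Sagecreek, September 23 – December 31, 2031: 100 days → €82,000 × 3.75% × 100/365 = €842.4658
Total = €1,911.2740

€1,911.27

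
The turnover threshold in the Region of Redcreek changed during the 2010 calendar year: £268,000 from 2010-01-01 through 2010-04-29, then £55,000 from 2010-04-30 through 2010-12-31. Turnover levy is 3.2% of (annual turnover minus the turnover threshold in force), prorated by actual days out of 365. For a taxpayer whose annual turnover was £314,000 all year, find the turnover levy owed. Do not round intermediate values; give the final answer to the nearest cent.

2010-01-01 to 2010-04-29: 119 days, exemption £268,000 → (£314,000 − £268,000) × 3.2% × 119/365 = £479.9123
2010-04-30 to 2010-12-31: 246 days, exemption £55,000 → (£314,000 − £55,000) × 3.2% × 246/365 = £5,585.8849
Total = £6,065.7973

£6,065.80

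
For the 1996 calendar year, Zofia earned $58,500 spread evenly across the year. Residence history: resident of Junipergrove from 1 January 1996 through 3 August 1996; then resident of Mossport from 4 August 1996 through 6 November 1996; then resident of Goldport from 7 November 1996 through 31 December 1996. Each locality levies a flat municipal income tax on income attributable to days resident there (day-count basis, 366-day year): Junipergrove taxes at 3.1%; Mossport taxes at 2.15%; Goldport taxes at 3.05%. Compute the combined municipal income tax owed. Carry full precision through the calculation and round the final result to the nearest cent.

Junipergrove, 1 January – 3 August 1996: 216 days → $58,500 × 3.1% × 216/366 = $1,070.2623
Mossport, 4 August – 6 November 1996: 95 days → $58,500 × 2.15% × 95/366 = $326.4652
Goldport, 7 November – 31 December 1996: 55 days → $58,500 × 3.05% × 55/366 = $268.1250
Total = $1,664.8525

$1,664.85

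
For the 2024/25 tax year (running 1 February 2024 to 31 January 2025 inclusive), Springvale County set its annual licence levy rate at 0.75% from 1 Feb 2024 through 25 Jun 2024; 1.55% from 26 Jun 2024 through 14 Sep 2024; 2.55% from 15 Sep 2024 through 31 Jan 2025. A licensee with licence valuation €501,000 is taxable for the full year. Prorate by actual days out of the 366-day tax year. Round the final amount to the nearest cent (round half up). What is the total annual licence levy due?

€8,069.39

1 Feb – 25 Jun 2024: 146 days at 0.75% → €501,000 × 0.75% × 146/366 = €1,498.8934
26 Jun – 14 Sep 2024: 81 days at 1.55% → €501,000 × 1.55% × 81/366 = €1,718.5943
15 Sep 2024 – 31 Jan 2025: 139 days at 2.55% → €501,000 × 2.55% × 139/366 = €4,851.8975
Total = €8,069.3852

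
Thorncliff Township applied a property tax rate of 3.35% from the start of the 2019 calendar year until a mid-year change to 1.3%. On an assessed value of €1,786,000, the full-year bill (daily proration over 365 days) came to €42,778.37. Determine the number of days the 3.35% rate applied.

Let d = days at the first rate; then 365 − d days at the second rate.
€1,786,000 × [3.35%·d + 1.3%·(365−d)] / 365 = €42,778.37
Solving gives d = 195, so the new rate took effect on 15 Jul 2019.

195 days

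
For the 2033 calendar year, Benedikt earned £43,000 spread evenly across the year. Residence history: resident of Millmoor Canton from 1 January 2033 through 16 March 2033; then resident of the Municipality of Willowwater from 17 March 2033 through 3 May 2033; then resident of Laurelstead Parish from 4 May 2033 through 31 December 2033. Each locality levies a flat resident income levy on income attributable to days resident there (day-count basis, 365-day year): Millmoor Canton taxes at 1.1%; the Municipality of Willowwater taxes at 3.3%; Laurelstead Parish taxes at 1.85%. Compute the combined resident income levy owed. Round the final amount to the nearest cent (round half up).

Millmoor Canton, 1 January – 16 March 2033: 75 days → £43,000 × 1.1% × 75/365 = £97.1918
The Municipality of Willowwater, 17 March – 3 May 2033: 48 days → £43,000 × 3.3% × 48/365 = £186.6082
Laurelstead Parish, 4 May – 31 December 2033: 242 days → £43,000 × 1.85% × 242/365 = £527.4274
Total = £811.2274

£811.23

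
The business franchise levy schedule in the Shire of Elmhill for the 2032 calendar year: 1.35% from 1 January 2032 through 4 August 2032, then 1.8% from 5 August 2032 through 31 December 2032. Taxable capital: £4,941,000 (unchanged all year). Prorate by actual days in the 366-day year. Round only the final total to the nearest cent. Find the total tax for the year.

£75,755.25

1 January – 4 August 2032: 217 days at 1.35% → £4,941,000 × 1.35% × 217/366 = £39,548.2500
5 August – 31 December 2032: 149 days at 1.8% → £4,941,000 × 1.8% × 149/366 = £36,207.0000
Total = £75,755.2500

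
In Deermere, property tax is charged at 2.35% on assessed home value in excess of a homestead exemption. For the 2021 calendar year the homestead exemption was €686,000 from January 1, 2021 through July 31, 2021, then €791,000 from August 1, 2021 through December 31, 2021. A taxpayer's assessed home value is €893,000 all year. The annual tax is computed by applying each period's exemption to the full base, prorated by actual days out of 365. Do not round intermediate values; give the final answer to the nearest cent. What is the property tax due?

January 1 – July 31, 2021: 212 days, exemption €686,000 → (€893,000 − €686,000) × 2.35% × 212/365 = €2,825.4082
August 1 – December 31, 2021: 153 days, exemption €791,000 → (€893,000 − €791,000) × 2.35% × 153/365 = €1,004.7699
Total = €3,830.1781

€3,830.18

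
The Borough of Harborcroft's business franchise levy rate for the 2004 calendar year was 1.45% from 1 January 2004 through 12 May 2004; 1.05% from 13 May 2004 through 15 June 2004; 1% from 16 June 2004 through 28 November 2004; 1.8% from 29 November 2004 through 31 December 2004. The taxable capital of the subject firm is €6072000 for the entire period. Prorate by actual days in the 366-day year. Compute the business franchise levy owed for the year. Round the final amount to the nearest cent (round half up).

€75311.05

1 January – 12 May 2004: 133 days at 1.45% → €6072000 × 1.45% × 133/366 = €31994.1311
13 May – 15 June 2004: 34 days at 1.05% → €6072000 × 1.05% × 34/366 = €5922.6885
16 June – 28 November 2004: 166 days at 1% → €6072000 × 1% × 166/366 = €27539.6721
29 November – 31 December 2004: 33 days at 1.8% → €6072000 × 1.8% × 33/366 = €9854.5574
Total = €75311.0492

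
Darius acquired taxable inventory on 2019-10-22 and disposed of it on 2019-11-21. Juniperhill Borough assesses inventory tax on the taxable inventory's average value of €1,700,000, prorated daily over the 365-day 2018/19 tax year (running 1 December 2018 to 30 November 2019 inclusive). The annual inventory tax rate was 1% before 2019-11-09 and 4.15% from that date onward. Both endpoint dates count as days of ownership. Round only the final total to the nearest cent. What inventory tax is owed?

2019-10-22 to 2019-11-08: 18 days at 1% → €1,700,000 × 1% × 18/365 = €838.3562
2019-11-09 to 2019-11-21: 13 days at 4.15% → €1,700,000 × 4.15% × 13/365 = €2,512.7397
Total = €3,351.0959

€3,351.10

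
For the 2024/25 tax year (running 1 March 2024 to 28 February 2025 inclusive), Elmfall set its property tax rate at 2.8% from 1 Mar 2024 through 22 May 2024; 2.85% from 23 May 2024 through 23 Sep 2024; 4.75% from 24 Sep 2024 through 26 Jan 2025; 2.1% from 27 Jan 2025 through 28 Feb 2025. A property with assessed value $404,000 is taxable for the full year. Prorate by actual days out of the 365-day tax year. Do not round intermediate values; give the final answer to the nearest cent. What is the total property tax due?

$13,822.89

1 Mar – 22 May 2024: 83 days at 2.8% → $404,000 × 2.8% × 83/365 = $2,572.3178
23 May – 23 Sep 2024: 124 days at 2.85% → $404,000 × 2.85% × 124/365 = $3,911.6055
24 Sep 2024 – 26 Jan 2025: 125 days at 4.75% → $404,000 × 4.75% × 125/365 = $6,571.9178
27 Jan – 28 Feb 2025: 33 days at 2.1% → $404,000 × 2.1% × 33/365 = $767.0466
Total = $13,822.8877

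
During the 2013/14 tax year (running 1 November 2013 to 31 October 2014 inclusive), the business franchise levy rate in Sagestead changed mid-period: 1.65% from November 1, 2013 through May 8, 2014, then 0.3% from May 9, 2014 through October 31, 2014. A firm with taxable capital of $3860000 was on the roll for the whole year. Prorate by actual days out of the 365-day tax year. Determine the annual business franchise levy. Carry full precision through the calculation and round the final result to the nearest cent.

$38562.99

November 1, 2013 – May 8, 2014: 189 days at 1.65% → $3860000 × 1.65% × 189/365 = $32979.2055
May 9 – October 31, 2014: 176 days at 0.3% → $3860000 × 0.3% × 176/365 = $5583.7808
Total = $38562.9863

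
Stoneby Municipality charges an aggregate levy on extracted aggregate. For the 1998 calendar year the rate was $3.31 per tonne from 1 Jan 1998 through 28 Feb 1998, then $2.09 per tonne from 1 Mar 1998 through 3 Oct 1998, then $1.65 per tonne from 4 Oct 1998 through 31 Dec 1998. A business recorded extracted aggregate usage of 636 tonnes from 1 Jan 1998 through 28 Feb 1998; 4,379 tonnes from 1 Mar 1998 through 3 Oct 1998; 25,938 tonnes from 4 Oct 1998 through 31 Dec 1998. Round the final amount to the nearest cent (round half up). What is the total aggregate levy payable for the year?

1 Jan – 28 Feb 1998: 636 tonnes at $3.31/tonne → $2,105.16
1 Mar – 3 Oct 1998: 4,379 tonnes at $2.09/tonne → $9,152.11
4 Oct – 31 Dec 1998: 25,938 tonnes at $1.65/tonne → $42,797.70

$54,054.97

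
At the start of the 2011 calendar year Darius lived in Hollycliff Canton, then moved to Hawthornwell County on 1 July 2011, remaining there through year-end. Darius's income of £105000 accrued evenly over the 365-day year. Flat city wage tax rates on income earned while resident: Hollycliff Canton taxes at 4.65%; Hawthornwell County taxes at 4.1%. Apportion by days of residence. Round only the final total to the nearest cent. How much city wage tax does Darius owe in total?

Hollycliff Canton, 1 January – 30 June 2011: 181 days → £105000 × 4.65% × 181/365 = £2421.1849
Hawthornwell County, 1 July – 31 December 2011: 184 days → £105000 × 4.1% × 184/365 = £2170.1918
Total = £4591.3767

£4591.38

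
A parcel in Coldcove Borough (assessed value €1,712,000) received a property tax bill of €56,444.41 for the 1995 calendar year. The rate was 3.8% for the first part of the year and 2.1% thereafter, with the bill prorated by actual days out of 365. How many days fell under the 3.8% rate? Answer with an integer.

Let d = days at the first rate; then 365 − d days at the second rate.
€1,712,000 × [3.8%·d + 2.1%·(365−d)] / 365 = €56,444.41
Solving gives d = 257, so the new rate took effect on September 15, 1995.

257 days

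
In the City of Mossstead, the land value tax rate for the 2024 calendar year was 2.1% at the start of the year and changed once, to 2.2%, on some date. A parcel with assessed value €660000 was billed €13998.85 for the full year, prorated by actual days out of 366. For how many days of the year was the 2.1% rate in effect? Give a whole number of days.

289 days

Let d = days at the first rate; then 366 − d days at the second rate.
€660000 × [2.1%·d + 2.2%·(366−d)] / 366 = €13998.85
Solving gives d = 289, so the new rate took effect on 16 Oct 2024.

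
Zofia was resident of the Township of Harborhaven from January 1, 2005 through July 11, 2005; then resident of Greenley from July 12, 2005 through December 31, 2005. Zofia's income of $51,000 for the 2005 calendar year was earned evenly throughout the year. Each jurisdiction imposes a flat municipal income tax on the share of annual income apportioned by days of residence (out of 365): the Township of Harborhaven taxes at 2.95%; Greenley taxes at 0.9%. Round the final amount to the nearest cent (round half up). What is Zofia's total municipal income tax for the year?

The Township of Harborhaven, January 1 – July 11, 2005: 192 days → $51,000 × 2.95% × 192/365 = $791.4082
Greenley, July 12 – December 31, 2005: 173 days → $51,000 × 0.9% × 173/365 = $217.5534
Total = $1,008.9616

$1,008.96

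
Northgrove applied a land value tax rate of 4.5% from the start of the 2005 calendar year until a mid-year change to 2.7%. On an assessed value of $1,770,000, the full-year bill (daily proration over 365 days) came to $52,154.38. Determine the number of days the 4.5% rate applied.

Let d = days at the first rate; then 365 − d days at the second rate.
$1,770,000 × [4.5%·d + 2.7%·(365−d)] / 365 = $52,154.38
Solving gives d = 50, so the new rate took effect on 20 Feb 2005.

50 days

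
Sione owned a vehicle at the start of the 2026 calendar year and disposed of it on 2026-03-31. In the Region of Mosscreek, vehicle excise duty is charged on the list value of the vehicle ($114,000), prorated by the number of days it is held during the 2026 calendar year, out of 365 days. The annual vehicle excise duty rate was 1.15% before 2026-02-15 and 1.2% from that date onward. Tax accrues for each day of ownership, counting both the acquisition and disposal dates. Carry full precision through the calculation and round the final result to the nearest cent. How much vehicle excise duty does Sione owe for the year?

2026-01-01 to 2026-02-14: 45 days at 1.15% → $114,000 × 1.15% × 45/365 = $161.6301
2026-02-15 to 2026-03-31: 45 days at 1.2% → $114,000 × 1.2% × 45/365 = $168.6575
Total = $330.2877

$330.29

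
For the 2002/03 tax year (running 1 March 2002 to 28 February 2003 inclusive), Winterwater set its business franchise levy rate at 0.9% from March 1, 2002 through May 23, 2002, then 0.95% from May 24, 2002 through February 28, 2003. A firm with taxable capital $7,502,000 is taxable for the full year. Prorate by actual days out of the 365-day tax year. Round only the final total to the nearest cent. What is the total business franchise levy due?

March 1 – May 23, 2002: 84 days at 0.9% → $7,502,000 × 0.9% × 84/365 = $15,538.3890
May 24, 2002 – February 28, 2003: 281 days at 0.95% → $7,502,000 × 0.95% × 281/365 = $54,867.3671
Total = $70,405.7562

$70,405.76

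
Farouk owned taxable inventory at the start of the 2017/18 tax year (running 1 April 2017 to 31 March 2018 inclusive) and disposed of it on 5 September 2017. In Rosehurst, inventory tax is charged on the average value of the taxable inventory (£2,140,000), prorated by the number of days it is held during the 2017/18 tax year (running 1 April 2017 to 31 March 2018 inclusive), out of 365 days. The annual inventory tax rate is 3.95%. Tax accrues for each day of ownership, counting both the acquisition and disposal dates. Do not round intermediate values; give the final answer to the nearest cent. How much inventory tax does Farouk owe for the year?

Days held (1 April – 5 September 2017): 158 out of 365
Tax = £2,140,000 × 3.95% × 158/365 = £36,591.0685

£36,591.07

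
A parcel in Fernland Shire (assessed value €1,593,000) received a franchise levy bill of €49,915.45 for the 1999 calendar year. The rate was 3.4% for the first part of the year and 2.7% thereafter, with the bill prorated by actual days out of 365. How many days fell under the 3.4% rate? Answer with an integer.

226 days

Let d = days at the first rate; then 365 − d days at the second rate.
€1,593,000 × [3.4%·d + 2.7%·(365−d)] / 365 = €49,915.45
Solving gives d = 226, so the new rate took effect on 15 August 1999.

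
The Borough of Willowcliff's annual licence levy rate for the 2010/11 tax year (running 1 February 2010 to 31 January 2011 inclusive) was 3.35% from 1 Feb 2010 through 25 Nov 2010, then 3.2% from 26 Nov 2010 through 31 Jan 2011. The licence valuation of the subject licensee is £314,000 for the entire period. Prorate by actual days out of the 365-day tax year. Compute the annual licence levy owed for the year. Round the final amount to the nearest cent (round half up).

1 Feb – 25 Nov 2010: 298 days at 3.35% → £314,000 × 3.35% × 298/365 = £8,588.1151
26 Nov 2010 – 31 Jan 2011: 67 days at 3.2% → £314,000 × 3.2% × 67/365 = £1,844.4274
Total = £10,432.5425

£10,432.54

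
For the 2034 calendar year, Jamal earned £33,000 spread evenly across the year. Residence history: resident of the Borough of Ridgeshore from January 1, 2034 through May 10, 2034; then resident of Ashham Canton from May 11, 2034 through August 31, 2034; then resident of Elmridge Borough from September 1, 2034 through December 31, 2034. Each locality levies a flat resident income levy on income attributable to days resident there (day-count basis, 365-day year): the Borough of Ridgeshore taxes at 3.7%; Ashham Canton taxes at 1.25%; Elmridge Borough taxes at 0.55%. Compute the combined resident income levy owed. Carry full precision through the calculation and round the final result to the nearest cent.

£623.25

The Borough of Ridgeshore, January 1 – May 10, 2034: 130 days → £33,000 × 3.7% × 130/365 = £434.8767
Ashham Canton, May 11 – August 31, 2034: 113 days → £33,000 × 1.25% × 113/365 = £127.7055
Elmridge Borough, September 1 – December 31, 2034: 122 days → £33,000 × 0.55% × 122/365 = £60.6658
Total = £623.2479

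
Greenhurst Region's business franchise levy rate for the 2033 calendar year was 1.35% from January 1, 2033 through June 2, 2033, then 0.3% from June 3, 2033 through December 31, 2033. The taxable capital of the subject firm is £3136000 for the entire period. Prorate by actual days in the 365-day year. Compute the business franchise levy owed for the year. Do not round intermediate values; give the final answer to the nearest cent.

£23210.70

January 1 – June 2, 2033: 153 days at 1.35% → £3136000 × 1.35% × 153/365 = £17746.3233
June 3 – December 31, 2033: 212 days at 0.3% → £3136000 × 0.3% × 212/365 = £5464.3726
Total = £23210.6959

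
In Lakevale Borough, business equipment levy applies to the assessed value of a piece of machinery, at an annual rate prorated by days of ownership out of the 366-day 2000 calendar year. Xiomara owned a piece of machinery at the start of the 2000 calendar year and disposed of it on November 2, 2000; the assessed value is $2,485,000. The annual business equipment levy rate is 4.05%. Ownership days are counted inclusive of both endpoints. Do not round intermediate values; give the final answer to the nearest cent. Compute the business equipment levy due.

$84,418.71

Days held (January 1 – November 2, 2000): 307 out of 366
Tax = $2,485,000 × 4.05% × 307/366 = $84,418.7090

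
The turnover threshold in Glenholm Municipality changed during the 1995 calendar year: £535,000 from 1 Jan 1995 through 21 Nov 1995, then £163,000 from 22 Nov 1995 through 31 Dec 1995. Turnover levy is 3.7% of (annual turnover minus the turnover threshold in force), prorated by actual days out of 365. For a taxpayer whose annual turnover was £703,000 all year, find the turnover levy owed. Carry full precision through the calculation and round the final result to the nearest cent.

£7,724.38

1 Jan – 21 Nov 1995: 325 days, exemption £535,000 → (£703,000 − £535,000) × 3.7% × 325/365 = £5,534.7945
22 Nov – 31 Dec 1995: 40 days, exemption £163,000 → (£703,000 − £163,000) × 3.7% × 40/365 = £2,189.5890
Total = £7,724.3836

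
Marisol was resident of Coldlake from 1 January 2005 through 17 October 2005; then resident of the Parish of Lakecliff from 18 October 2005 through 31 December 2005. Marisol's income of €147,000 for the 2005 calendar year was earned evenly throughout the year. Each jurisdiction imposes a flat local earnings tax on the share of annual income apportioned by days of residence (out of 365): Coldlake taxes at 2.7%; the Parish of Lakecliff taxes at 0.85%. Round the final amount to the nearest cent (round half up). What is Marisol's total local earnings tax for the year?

Coldlake, 1 January – 17 October 2005: 290 days → €147,000 × 2.7% × 290/365 = €3,153.4521
The Parish of Lakecliff, 18 October – 31 December 2005: 75 days → €147,000 × 0.85% × 75/365 = €256.7466
Total = €3,410.1986

€3,410.20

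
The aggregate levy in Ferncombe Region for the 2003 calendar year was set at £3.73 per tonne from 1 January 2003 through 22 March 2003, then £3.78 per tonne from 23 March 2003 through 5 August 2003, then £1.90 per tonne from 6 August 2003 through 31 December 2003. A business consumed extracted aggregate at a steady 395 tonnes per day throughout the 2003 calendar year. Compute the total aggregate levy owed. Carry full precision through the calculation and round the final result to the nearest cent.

£433,476.95

1 January – 22 March 2003: 81 days × 395 tonnes/day = 31,995 tonnes at £3.73/tonne → £119,341.35
23 March – 5 August 2003: 136 days × 395 tonnes/day = 53,720 tonnes at £3.78/tonne → £203,061.60
6 August – 31 December 2003: 148 days × 395 tonnes/day = 58,460 tonnes at £1.90/tonne → £111,074.00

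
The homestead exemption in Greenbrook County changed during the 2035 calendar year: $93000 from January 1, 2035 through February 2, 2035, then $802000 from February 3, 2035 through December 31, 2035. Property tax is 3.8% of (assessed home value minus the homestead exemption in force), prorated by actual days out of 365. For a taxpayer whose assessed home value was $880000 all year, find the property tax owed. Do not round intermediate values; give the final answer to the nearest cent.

January 1 – February 2, 2035: 33 days, exemption $93000 → ($880000 − $93000) × 3.8% × 33/365 = $2703.8301
February 3 – December 31, 2035: 332 days, exemption $802000 → ($880000 − $802000) × 3.8% × 332/365 = $2696.0219
Total = $5399.8521

$5399.85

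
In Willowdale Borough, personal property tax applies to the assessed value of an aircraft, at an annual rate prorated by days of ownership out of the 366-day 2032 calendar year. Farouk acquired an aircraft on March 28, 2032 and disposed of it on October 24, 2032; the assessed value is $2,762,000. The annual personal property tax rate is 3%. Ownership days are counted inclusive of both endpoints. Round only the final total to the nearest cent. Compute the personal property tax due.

Days held (March 28 – October 24, 2032): 211 out of 366
Tax = $2,762,000 × 3% × 211/366 = $47,769.0164

$47,769.02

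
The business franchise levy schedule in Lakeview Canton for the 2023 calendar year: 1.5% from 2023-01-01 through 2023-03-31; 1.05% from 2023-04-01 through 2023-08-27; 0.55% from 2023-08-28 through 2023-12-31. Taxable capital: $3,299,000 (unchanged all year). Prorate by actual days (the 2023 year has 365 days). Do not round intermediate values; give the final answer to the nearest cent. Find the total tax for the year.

$32,605.87

2023-01-01 to 2023-03-31: 90 days at 1.5% → $3,299,000 × 1.5% × 90/365 = $12,201.7808
2023-04-01 to 2023-08-27: 149 days at 1.05% → $3,299,000 × 1.05% × 149/365 = $14,140.5082
2023-08-28 to 2023-12-31: 126 days at 0.55% → $3,299,000 × 0.55% × 126/365 = $6,263.5808
Total = $32,605.8699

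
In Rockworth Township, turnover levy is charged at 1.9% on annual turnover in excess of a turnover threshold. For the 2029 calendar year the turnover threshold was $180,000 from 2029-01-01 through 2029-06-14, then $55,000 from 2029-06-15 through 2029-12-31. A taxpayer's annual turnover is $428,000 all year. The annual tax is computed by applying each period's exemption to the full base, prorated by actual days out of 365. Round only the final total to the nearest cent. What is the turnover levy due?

$6,013.37

2029-01-01 to 2029-06-14: 165 days, exemption $180,000 → ($428,000 − $180,000) × 1.9% × 165/365 = $2,130.0822
2029-06-15 to 2029-12-31: 200 days, exemption $55,000 → ($428,000 − $55,000) × 1.9% × 200/365 = $3,883.2877
Total = $6,013.3699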